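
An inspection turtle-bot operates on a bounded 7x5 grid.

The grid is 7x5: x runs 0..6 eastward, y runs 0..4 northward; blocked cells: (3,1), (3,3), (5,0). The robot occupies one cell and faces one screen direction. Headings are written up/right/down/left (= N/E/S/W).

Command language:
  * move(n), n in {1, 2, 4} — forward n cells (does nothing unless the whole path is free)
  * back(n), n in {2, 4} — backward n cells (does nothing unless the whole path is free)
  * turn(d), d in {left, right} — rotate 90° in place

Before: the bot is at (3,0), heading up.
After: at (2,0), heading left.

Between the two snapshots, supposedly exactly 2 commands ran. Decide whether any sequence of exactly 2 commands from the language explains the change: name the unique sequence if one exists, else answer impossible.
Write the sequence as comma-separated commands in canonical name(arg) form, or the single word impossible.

turn(left), move(1)

key: position moved to (2,0) AND the heading swung to W — translation plus rotation needed
start: at (3,0), heading up
step 1 (turn(left)): at (3,0), heading left
step 2 (move(1)): at (2,0), heading left
no rival 2-sequence matches.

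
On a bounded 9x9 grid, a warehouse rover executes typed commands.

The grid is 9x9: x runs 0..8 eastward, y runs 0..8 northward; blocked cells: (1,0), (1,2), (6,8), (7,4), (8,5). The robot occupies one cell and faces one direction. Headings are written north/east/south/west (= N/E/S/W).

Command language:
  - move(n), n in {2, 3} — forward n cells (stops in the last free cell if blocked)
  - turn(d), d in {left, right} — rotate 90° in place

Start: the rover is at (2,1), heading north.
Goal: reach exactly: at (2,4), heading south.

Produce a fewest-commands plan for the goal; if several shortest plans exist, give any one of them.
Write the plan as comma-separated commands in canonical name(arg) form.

move(3), turn(right), turn(right)

initial: at (2,1), heading north
step 1 (move(3)): at (2,4), heading north
step 2 (turn(right)): at (2,4), heading east
step 3 (turn(right)): at (2,4), heading south
minimal: 3 command(s), checked below 3.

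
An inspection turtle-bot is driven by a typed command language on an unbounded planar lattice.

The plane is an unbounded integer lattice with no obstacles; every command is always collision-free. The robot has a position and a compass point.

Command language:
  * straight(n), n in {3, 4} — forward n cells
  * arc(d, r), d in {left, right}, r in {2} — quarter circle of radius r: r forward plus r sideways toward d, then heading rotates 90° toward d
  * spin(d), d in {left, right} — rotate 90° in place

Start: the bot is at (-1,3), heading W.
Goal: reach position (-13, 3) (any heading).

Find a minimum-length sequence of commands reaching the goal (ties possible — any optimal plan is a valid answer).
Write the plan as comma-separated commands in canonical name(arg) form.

from: at (-1,3), heading W
1. straight(4) → at (-5,3), heading W
2. straight(4) → at (-9,3), heading W
3. straight(4) → at (-13,3), heading W
nothing shorter than 3 reaches the goal.

straight(4), straight(4), straight(4)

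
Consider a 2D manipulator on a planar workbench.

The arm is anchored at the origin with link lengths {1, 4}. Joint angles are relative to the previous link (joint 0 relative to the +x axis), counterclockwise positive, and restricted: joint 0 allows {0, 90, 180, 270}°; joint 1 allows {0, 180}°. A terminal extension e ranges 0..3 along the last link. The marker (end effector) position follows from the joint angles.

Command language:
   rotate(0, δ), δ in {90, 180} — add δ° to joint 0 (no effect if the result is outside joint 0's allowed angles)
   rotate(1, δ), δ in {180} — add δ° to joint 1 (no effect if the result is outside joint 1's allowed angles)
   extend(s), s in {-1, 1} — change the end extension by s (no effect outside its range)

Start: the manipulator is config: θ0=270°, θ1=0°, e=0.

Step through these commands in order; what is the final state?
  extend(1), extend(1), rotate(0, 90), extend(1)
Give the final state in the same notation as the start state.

begin: config: θ0=270°, θ1=0°, e=0
1. extend(1) → config: θ0=270°, θ1=0°, e=1
2. extend(1) → config: θ0=270°, θ1=0°, e=2
3. rotate(0, 90) → config: θ0=0°, θ1=0°, e=2
4. extend(1) → config: θ0=0°, θ1=0°, e=3

config: θ0=0°, θ1=0°, e=3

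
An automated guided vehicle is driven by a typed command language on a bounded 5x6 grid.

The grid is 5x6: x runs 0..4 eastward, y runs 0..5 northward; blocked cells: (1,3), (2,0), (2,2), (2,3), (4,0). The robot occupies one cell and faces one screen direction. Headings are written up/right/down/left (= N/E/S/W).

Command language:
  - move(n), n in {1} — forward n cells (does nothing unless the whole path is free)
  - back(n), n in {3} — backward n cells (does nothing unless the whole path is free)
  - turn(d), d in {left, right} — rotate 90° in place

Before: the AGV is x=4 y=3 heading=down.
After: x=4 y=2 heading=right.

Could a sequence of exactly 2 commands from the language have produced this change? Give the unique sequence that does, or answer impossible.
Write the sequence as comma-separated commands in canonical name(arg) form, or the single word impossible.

move(1), turn(left)

key: order matters: swapping move(1) and turn(left) lands elsewhere
start: x=4 y=3 heading=down
t=1 move(1) ⇒ x=4 y=2 heading=down
t=2 turn(left) ⇒ x=4 y=2 heading=right
no rival 2-sequence matches.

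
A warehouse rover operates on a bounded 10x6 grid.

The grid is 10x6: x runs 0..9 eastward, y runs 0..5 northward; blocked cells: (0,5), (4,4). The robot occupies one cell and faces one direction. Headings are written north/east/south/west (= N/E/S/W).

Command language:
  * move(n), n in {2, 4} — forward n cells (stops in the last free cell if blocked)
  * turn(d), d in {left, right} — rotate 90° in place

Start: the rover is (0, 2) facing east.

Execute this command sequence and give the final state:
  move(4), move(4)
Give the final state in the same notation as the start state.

(8, 2) facing east

initial: (0, 2) facing east
t=1 move(4) ⇒ (4, 2) facing east
t=2 move(4) ⇒ (8, 2) facing east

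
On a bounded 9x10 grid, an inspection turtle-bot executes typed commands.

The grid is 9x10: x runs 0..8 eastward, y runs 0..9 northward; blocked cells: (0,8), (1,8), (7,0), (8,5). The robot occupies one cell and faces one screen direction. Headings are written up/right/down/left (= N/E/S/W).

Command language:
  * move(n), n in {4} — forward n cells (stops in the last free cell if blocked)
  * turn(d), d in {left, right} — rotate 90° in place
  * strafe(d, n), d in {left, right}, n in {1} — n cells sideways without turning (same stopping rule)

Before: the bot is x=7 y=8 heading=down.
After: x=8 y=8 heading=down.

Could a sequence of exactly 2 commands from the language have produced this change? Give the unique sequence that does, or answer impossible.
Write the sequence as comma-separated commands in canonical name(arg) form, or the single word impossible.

key: still facing S at the end — nothing in the sequence rotates
t0: x=7 y=8 heading=down
t=1 strafe(left, 1) ⇒ x=8 y=8 heading=down
t=2 strafe(left, 1) ⇒ x=8 y=8 heading=down
no rival 2-sequence matches.

strafe(left, 1), strafe(left, 1)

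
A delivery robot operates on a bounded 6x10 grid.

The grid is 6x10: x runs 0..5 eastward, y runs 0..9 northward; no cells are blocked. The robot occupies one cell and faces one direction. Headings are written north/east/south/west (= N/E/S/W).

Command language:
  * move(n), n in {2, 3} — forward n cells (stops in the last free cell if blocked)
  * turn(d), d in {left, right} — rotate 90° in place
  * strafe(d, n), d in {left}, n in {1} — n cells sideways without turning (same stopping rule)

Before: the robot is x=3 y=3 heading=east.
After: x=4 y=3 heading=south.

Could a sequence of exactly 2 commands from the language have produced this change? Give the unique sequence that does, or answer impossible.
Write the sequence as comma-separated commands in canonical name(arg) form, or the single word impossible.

key: order matters: swapping turn(right) and strafe(left, 1) lands elsewhere
start: x=3 y=3 heading=east
[1] after turn(right): x=3 y=3 heading=south
[2] after strafe(left, 1): x=4 y=3 heading=south
no other 2-command option fits: unique.

turn(right), strafe(left, 1)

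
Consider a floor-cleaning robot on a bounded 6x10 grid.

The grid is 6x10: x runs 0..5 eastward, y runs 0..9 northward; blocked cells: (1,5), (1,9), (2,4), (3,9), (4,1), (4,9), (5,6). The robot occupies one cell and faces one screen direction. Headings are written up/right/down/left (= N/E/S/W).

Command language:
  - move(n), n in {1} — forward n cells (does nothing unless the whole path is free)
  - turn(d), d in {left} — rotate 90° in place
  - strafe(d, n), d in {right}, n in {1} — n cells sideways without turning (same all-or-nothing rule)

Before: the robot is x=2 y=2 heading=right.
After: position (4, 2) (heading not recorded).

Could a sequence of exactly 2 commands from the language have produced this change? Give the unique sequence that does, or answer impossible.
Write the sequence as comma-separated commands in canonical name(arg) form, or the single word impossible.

move(1), move(1)

begin: x=2 y=2 heading=right
step 1 (move(1)): x=3 y=2 heading=right
step 2 (move(1)): x=4 y=2 heading=right
uniquely the one of 9 2-step routes that fits.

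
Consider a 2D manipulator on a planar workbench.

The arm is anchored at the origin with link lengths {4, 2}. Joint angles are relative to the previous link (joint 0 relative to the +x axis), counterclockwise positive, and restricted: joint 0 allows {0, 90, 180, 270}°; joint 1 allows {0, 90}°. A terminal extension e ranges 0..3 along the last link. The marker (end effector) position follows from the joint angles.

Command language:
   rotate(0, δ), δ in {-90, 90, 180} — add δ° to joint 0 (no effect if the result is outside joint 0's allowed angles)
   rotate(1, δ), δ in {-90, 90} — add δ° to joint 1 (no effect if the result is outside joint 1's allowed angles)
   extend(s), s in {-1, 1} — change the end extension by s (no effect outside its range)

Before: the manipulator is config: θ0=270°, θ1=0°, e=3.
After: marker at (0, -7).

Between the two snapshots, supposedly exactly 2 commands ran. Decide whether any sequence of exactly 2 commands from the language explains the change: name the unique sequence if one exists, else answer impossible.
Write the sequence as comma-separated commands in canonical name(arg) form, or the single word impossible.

extend(-1), extend(-1)

from: config: θ0=270°, θ1=0°, e=3
1. extend(-1) → config: θ0=270°, θ1=0°, e=2
2. extend(-1) → config: θ0=270°, θ1=0°, e=1
uniquely the one of 49 2-step routes that fits.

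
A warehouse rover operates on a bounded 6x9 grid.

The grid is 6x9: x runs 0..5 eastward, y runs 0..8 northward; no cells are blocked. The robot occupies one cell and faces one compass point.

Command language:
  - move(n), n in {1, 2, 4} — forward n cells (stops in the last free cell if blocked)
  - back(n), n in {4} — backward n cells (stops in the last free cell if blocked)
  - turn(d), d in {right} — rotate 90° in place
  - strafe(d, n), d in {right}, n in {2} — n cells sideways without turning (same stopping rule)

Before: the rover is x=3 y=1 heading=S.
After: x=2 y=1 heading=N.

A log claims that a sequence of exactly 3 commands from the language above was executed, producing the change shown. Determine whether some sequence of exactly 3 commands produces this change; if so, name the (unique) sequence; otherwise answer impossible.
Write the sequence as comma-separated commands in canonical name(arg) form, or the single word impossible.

turn(right), move(1), turn(right)

key: cell and facing (now N) both changed — the 3 commands mix motion and turning
begin: x=3 y=1 heading=S
1. turn(right) → x=3 y=1 heading=W
2. move(1) → x=2 y=1 heading=W
3. turn(right) → x=2 y=1 heading=N
all 216 alternatives checked — unique.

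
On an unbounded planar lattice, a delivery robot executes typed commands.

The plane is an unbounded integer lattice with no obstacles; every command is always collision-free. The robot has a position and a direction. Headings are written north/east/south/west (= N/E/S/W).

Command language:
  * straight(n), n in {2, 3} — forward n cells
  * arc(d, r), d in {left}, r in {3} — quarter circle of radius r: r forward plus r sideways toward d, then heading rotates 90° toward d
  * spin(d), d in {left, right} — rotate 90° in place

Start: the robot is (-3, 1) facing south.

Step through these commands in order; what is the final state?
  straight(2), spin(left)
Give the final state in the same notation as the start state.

t0: (-3, 1) facing south
1. straight(2) → (-3, -1) facing south
2. spin(left) → (-3, -1) facing east

(-3, -1) facing east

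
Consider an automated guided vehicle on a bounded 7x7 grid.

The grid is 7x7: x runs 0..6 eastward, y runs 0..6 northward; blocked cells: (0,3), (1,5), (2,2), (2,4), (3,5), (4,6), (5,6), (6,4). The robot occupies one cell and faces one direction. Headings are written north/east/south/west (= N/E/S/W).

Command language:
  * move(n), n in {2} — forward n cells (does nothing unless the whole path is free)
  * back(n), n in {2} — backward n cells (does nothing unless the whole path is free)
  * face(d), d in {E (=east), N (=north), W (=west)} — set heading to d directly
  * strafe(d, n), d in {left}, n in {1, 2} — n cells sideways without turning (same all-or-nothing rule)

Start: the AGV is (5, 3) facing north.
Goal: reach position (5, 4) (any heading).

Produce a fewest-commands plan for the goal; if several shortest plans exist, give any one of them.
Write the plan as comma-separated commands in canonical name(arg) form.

face(E), strafe(left, 1)

from: (5, 3) facing north
t=1 face(E) ⇒ (5, 3) facing east
t=2 strafe(left, 1) ⇒ (5, 4) facing east
shorter routes all fall short; 2 is best.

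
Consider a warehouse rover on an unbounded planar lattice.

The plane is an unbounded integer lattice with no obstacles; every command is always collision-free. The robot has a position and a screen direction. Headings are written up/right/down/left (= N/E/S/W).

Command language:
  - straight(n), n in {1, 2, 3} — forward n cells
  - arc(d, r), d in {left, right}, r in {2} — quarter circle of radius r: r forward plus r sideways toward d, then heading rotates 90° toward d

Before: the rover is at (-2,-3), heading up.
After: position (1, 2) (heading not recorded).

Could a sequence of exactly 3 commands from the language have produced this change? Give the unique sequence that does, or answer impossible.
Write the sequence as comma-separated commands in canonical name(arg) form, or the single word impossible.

straight(3), arc(right, 2), straight(1)

key: running straight(1) before straight(3) would end elsewhere — order is forced
initial: at (-2,-3), heading up
1. straight(3) → at (-2,0), heading up
2. arc(right, 2) → at (0,2), heading right
3. straight(1) → at (1,2), heading right
uniquely the one of 125 3-step routes that fits.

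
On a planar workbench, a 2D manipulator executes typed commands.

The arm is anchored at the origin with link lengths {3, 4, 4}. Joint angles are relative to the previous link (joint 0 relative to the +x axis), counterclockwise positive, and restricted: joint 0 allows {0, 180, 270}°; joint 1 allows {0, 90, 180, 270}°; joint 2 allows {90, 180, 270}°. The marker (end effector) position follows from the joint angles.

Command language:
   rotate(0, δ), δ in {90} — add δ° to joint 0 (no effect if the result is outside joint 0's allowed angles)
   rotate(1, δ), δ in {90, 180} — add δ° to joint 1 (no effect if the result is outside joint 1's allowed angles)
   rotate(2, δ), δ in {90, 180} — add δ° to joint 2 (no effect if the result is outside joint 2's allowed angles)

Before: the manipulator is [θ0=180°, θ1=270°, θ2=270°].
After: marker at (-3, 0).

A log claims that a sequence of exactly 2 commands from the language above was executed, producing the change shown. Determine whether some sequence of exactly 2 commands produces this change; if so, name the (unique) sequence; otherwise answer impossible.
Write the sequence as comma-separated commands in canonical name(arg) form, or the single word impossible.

rotate(2, 180), rotate(2, 90)

key: order matters: swapping rotate(2, 180) and rotate(2, 90) lands elsewhere
t0: [θ0=180°, θ1=270°, θ2=270°]
[1] after rotate(2, 180): [θ0=180°, θ1=270°, θ2=90°]
[2] after rotate(2, 90): [θ0=180°, θ1=270°, θ2=180°]
all 25 alternatives checked — unique.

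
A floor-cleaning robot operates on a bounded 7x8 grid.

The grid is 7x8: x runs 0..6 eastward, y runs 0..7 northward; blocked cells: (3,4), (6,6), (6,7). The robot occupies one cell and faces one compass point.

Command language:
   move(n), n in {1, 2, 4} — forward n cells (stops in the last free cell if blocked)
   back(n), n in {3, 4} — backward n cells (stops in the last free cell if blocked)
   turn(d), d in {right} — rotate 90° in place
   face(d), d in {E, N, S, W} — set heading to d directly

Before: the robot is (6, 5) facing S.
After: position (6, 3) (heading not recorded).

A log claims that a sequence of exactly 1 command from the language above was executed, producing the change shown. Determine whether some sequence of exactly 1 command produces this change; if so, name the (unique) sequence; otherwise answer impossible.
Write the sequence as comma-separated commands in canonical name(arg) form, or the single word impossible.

start: (6, 5) facing S
step 1 (move(2)): (6, 3) facing S
no rival 1-sequence matches.

move(2)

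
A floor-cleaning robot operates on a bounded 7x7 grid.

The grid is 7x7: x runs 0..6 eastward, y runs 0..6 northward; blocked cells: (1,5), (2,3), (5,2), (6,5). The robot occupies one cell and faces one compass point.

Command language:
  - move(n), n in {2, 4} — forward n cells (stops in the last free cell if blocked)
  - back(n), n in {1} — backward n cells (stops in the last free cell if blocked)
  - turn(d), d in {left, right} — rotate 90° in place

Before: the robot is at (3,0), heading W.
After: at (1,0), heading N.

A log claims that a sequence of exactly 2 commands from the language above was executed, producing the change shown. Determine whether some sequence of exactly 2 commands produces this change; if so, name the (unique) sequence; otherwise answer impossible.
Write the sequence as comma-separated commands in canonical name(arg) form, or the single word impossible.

move(2), turn(right)

key: cell and facing (now N) both changed — the 2 commands mix motion and turning
begin: at (3,0), heading W
[1] after move(2): at (1,0), heading W
[2] after turn(right): at (1,0), heading N
no rival 2-sequence matches.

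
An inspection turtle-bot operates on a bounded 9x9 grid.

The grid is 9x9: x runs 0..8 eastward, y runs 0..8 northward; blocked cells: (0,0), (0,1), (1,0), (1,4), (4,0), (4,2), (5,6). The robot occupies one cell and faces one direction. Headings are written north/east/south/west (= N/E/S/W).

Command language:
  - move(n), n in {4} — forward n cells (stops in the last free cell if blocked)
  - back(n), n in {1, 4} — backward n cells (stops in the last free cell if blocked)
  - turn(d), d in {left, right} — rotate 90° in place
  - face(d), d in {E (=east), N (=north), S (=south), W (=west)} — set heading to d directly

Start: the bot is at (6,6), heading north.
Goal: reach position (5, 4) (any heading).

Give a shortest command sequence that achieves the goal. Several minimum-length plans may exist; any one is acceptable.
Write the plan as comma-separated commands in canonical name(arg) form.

t0: at (6,6), heading north
1. move(4) → at (6,8), heading north
2. back(4) → at (6,4), heading north
3. face(E) → at (6,4), heading east
4. back(1) → at (5,4), heading east
minimal: 4 command(s), checked below 4.

move(4), back(4), face(E), back(1)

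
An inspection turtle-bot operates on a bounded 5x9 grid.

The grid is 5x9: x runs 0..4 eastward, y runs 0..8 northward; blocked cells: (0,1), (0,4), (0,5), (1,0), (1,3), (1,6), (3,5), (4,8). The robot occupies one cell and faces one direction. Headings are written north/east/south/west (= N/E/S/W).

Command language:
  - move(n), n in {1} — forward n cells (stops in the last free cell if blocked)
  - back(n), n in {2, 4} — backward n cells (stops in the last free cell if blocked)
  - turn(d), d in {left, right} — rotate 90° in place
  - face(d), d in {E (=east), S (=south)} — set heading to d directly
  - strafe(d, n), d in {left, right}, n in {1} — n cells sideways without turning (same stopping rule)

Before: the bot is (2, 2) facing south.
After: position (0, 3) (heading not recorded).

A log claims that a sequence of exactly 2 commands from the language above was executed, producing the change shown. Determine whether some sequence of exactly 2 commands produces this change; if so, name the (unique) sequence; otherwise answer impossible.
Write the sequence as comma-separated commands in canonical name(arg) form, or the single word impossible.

impossible

no 2-step route produces this change.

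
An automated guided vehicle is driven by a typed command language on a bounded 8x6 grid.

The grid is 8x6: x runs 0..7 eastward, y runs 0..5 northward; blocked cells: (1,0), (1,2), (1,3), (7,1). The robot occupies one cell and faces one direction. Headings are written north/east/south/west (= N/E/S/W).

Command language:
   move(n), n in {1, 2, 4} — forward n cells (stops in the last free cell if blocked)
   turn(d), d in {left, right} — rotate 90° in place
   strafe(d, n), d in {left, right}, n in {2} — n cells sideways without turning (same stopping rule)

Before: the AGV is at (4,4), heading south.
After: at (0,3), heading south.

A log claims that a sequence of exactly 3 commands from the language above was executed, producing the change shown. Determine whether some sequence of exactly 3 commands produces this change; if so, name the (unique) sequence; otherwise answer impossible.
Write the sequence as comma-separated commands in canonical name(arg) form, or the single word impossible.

key: heading stays S — no command in the sequence turns
begin: at (4,4), heading south
step 1 (strafe(right, 2)): at (2,4), heading south
step 2 (strafe(right, 2)): at (0,4), heading south
step 3 (move(1)): at (0,3), heading south
no other 3-command option fits: unique.

strafe(right, 2), strafe(right, 2), move(1)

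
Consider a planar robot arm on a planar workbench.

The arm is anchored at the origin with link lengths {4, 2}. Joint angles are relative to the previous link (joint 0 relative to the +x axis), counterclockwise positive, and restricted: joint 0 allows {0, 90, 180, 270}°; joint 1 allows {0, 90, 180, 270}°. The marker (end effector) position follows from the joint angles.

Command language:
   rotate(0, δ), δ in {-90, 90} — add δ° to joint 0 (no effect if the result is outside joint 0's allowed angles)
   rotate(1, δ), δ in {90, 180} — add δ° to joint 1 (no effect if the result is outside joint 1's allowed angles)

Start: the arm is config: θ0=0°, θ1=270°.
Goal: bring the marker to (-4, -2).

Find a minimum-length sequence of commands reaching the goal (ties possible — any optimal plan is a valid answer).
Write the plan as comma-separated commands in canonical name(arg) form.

begin: config: θ0=0°, θ1=270°
t=1 rotate(1, 180) ⇒ config: θ0=0°, θ1=90°
t=2 rotate(0, -90) ⇒ config: θ0=270°, θ1=90°
t=3 rotate(0, -90) ⇒ config: θ0=180°, θ1=90°
no 2-step plan works, so 3 is optimal.

rotate(1, 180), rotate(0, -90), rotate(0, -90)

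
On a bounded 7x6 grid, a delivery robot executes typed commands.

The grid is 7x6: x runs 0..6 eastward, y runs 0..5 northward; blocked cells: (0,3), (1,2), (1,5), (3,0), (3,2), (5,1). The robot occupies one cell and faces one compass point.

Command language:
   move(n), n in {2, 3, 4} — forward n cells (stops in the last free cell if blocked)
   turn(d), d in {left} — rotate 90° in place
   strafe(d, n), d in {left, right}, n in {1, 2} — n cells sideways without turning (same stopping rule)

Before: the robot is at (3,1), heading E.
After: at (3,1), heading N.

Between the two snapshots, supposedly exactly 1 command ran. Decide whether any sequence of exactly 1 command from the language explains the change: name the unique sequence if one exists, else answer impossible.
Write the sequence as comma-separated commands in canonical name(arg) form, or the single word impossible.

turn(left)

key: parked at (3,1) the whole time — nothing moves the robot
from: at (3,1), heading E
t=1 turn(left) ⇒ at (3,1), heading N
no rival 1-sequence matches.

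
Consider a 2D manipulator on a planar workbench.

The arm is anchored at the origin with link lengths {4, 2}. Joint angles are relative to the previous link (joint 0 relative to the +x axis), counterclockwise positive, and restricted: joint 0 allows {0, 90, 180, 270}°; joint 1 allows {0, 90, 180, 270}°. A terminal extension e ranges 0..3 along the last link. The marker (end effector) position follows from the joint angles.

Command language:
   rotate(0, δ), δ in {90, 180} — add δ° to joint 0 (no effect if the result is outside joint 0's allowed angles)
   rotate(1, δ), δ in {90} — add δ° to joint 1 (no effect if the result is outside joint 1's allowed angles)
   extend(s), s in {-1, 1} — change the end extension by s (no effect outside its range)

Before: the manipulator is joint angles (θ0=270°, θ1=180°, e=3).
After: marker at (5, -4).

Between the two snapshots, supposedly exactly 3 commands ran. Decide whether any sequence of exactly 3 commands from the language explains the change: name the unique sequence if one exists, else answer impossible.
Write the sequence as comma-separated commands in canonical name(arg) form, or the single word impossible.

rotate(1, 90), rotate(1, 90), rotate(1, 90)

begin: joint angles (θ0=270°, θ1=180°, e=3)
step 1 (rotate(1, 90)): joint angles (θ0=270°, θ1=270°, e=3)
step 2 (rotate(1, 90)): joint angles (θ0=270°, θ1=0°, e=3)
step 3 (rotate(1, 90)): joint angles (θ0=270°, θ1=90°, e=3)
all 125 alternatives checked — unique.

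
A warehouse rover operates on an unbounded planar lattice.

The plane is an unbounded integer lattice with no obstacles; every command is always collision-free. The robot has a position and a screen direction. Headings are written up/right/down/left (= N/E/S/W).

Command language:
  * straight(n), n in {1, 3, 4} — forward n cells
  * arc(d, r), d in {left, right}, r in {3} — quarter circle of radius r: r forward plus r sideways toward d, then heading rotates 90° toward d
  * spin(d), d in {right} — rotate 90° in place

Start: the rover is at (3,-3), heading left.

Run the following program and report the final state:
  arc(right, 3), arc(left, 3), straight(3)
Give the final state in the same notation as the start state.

start: at (3,-3), heading left
1. arc(right, 3) → at (0,0), heading up
2. arc(left, 3) → at (-3,3), heading left
3. straight(3) → at (-6,3), heading left

at (-6,3), heading left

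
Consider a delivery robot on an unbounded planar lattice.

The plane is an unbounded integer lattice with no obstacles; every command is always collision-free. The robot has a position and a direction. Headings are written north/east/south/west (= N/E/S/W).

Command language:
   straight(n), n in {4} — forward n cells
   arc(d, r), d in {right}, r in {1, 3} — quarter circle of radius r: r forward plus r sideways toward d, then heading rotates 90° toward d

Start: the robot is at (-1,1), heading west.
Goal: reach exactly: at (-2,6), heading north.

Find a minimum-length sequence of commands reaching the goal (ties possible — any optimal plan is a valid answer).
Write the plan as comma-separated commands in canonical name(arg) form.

initial: at (-1,1), heading west
step 1 (arc(right, 1)): at (-2,2), heading north
step 2 (straight(4)): at (-2,6), heading north
nothing shorter than 2 reaches the goal.

arc(right, 1), straight(4)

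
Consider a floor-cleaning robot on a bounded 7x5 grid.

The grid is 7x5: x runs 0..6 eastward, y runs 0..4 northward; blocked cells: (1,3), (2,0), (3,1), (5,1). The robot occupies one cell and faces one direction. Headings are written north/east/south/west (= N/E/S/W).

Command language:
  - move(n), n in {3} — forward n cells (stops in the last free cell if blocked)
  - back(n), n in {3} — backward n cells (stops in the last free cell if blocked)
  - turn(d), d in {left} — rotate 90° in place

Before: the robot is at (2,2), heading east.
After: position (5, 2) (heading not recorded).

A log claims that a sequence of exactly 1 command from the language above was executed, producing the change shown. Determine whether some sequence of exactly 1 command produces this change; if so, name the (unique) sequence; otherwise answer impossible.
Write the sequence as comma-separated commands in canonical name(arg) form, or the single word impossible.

move(3)

begin: at (2,2), heading east
step 1 (move(3)): at (5,2), heading east
no other 1-command option fits: unique.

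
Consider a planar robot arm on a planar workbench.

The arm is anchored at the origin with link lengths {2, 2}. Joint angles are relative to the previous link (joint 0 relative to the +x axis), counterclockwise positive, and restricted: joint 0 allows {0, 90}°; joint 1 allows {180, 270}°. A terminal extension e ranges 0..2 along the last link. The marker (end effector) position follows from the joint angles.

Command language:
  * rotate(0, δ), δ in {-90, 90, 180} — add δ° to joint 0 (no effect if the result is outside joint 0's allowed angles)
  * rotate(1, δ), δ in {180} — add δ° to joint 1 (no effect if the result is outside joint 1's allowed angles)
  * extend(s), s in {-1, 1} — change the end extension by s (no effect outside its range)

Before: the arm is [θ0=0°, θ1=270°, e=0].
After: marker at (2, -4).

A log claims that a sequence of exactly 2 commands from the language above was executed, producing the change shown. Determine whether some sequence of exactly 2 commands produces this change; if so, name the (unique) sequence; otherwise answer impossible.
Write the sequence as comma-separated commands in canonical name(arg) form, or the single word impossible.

extend(1), extend(1)

start: [θ0=0°, θ1=270°, e=0]
[1] after extend(1): [θ0=0°, θ1=270°, e=1]
[2] after extend(1): [θ0=0°, θ1=270°, e=2]
no other 2-command option fits: unique.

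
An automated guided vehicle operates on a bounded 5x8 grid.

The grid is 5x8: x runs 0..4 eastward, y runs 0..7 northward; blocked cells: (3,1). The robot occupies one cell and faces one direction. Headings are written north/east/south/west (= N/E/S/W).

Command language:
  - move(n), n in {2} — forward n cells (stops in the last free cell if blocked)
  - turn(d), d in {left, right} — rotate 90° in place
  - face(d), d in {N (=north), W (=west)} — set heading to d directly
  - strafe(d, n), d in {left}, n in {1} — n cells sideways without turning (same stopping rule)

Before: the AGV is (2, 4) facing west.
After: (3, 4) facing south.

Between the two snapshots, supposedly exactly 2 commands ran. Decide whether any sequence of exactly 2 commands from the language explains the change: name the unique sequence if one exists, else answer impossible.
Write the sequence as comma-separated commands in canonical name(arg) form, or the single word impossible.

turn(left), strafe(left, 1)

key: running strafe(left, 1) before turn(left) would end elsewhere — order is forced
begin: (2, 4) facing west
1. turn(left) → (2, 4) facing south
2. strafe(left, 1) → (3, 4) facing south
uniquely the one of 36 2-step routes that fits.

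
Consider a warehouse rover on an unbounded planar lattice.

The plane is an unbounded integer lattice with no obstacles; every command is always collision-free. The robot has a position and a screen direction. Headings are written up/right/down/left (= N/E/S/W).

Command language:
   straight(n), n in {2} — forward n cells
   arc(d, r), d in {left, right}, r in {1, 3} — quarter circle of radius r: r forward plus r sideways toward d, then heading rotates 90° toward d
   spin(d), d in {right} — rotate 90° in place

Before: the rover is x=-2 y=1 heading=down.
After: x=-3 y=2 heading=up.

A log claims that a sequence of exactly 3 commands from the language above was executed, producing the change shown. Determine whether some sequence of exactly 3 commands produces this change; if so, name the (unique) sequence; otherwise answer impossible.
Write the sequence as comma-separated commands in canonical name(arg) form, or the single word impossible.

key: running straight(2) before arc(right, 1) would end elsewhere — order is forced
t0: x=-2 y=1 heading=down
[1] after arc(right, 1): x=-3 y=0 heading=left
[2] after spin(right): x=-3 y=0 heading=up
[3] after straight(2): x=-3 y=2 heading=up
no other 3-command option fits: unique.

arc(right, 1), spin(right), straight(2)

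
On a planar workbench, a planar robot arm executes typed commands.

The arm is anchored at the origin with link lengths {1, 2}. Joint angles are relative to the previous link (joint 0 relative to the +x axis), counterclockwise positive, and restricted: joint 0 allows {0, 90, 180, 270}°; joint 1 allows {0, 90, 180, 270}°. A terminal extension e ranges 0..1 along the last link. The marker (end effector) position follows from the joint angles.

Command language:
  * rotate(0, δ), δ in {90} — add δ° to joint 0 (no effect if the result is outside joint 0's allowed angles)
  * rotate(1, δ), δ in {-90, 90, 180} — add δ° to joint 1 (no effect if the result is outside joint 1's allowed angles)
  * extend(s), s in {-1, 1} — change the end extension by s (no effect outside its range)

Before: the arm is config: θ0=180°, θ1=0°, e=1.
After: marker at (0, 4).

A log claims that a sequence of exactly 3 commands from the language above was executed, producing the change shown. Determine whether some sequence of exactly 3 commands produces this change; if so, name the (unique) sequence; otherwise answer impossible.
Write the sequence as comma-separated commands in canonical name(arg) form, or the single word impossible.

begin: config: θ0=180°, θ1=0°, e=1
[1] after rotate(0, 90): config: θ0=270°, θ1=0°, e=1
[2] after rotate(0, 90): config: θ0=0°, θ1=0°, e=1
[3] after rotate(0, 90): config: θ0=90°, θ1=0°, e=1
all 216 alternatives checked — unique.

rotate(0, 90), rotate(0, 90), rotate(0, 90)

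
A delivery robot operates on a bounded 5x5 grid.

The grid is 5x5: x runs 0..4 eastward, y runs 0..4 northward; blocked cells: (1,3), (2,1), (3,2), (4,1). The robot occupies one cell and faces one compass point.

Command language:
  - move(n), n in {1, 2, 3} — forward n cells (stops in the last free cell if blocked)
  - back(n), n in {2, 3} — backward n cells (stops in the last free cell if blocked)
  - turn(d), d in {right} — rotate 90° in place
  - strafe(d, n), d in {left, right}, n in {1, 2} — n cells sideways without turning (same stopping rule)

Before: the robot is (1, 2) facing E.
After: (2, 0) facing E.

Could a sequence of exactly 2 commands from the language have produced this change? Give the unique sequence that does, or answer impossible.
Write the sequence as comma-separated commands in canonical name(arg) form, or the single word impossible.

strafe(right, 2), move(1)

key: heading stays E — no command in the sequence turns
t0: (1, 2) facing E
t=1 strafe(right, 2) ⇒ (1, 0) facing E
t=2 move(1) ⇒ (2, 0) facing E
no other 2-command option fits: unique.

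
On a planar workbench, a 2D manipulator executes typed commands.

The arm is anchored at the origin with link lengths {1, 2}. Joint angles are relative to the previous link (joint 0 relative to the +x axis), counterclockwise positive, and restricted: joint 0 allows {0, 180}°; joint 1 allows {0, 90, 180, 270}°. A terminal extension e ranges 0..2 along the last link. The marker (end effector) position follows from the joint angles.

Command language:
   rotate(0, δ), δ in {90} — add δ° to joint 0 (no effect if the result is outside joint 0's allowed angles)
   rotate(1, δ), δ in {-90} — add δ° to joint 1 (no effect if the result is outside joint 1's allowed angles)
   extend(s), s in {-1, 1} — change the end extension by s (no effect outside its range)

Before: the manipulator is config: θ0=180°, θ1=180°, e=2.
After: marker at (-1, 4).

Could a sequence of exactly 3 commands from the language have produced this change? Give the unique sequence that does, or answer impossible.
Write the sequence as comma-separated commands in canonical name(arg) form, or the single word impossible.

initial: config: θ0=180°, θ1=180°, e=2
[1] after rotate(1, -90): config: θ0=180°, θ1=90°, e=2
[2] after rotate(1, -90): config: θ0=180°, θ1=0°, e=2
[3] after rotate(1, -90): config: θ0=180°, θ1=270°, e=2
uniquely the one of 64 3-step routes that fits.

rotate(1, -90), rotate(1, -90), rotate(1, -90)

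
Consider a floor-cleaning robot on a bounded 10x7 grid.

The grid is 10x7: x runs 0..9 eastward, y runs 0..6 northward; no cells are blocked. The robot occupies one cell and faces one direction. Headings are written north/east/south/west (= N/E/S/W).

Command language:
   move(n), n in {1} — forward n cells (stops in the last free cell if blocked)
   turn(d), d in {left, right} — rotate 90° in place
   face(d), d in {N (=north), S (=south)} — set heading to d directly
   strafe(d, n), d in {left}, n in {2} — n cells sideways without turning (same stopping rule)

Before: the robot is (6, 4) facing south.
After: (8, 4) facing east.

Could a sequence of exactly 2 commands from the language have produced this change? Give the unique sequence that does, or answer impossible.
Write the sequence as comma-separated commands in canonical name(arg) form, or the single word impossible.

key: running turn(left) before strafe(left, 2) would end elsewhere — order is forced
from: (6, 4) facing south
[1] after strafe(left, 2): (8, 4) facing south
[2] after turn(left): (8, 4) facing east
no other 2-command option fits: unique.

strafe(left, 2), turn(left)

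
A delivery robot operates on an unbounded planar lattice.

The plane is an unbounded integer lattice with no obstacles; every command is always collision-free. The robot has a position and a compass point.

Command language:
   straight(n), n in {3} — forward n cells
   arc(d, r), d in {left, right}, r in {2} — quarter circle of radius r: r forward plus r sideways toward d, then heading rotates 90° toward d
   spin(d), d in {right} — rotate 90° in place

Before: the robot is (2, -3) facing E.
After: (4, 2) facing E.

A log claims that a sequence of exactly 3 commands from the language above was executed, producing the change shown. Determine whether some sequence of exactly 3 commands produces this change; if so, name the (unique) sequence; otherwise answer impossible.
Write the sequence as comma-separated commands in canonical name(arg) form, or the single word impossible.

arc(left, 2), straight(3), spin(right)

key: order matters: swapping arc(left, 2) and spin(right) lands elsewhere
begin: (2, -3) facing E
t=1 arc(left, 2) ⇒ (4, -1) facing N
t=2 straight(3) ⇒ (4, 2) facing N
t=3 spin(right) ⇒ (4, 2) facing E
no other 3-command option fits: unique.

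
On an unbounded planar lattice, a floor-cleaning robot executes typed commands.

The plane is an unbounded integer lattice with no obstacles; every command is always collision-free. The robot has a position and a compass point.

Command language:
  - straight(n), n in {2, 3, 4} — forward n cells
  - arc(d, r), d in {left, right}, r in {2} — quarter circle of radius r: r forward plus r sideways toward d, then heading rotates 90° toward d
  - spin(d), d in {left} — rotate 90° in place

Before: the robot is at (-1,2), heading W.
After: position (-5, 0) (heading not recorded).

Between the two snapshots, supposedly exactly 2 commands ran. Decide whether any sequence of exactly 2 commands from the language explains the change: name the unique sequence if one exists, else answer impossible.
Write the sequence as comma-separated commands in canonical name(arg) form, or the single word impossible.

straight(2), arc(left, 2)

key: running arc(left, 2) before straight(2) would end elsewhere — order is forced
t0: at (-1,2), heading W
[1] after straight(2): at (-3,2), heading W
[2] after arc(left, 2): at (-5,0), heading S
no rival 2-sequence matches.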